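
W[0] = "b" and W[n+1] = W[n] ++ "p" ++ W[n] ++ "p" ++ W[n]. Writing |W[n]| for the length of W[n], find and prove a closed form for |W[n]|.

Claim: |W[n]| = 2·3^n − 1.

Base case: |W[0]| = 1, and 2·3^0 − 1 = 1.
Assume |W[k]| = 2·3^k − 1.
Then |W[k+1]| = 3|W[k]| + 2 = 3(2·3^k − 1) + 2 = 2·3^{k+1} − 3 + 2 = 2·3^{k+1} − 1.
Hence |W[n]| = 2·3^n − 1 for every n ≥ 0, by induction.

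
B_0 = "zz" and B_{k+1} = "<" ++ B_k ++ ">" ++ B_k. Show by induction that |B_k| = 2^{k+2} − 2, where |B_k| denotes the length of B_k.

Base case: |B_0| = 2, and 2^{0+2} − 2 = 2.
Assume |B_m| = 2^{m+2} − 2.
Then |B_{m+1}| = 1 + |B_m| + 1 + |B_m| = 2|B_m| + 2 = 2(2^{m+2} − 2) + 2 = 2^{m+3} − 4 + 2 = 2^{m+3} − 2.
So the formula holds for m+1, and by induction |B_k| = 2^{k+2} − 2 for all k ≥ 0.

|B_k| = 2^{k+2} − 2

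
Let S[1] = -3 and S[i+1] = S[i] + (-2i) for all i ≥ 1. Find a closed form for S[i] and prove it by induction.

Claim: S[i] = -i^2 + i − 3.

Base case: S[1] = -3, and -1^2 + 1 − 3 = -3.
Assume S[k] = -k^2 + k − 3.
Then S[k+1] = S[k] + (-2k) = (-k^2 + k − 3) + (-2k) = -k^2 − k − 3,
and -(k+1)^2 + (k+1) − 3 = -k^2 − k − 3.
Hence S[i] = -i^2 + i − 3 for every i ≥ 1, by induction.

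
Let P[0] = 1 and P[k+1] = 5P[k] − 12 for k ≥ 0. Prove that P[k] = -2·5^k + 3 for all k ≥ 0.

Base case: P[0] = 1, and -2·5^0 + 3 = -2 + 3 = 1.
Assume P[r] = -2·5^r + 3 for some r ≥ 0.
Then P[r+1] = 5P[r] − 12 = 5·(-2·5^r + 3) − 12 = -10·5^r + 15 − 12 = -2·5^{r+1} + 3.
Hence P[k] = -2·5^k + 3 for every k ≥ 0, by induction.

P[k] = -2·5^k + 3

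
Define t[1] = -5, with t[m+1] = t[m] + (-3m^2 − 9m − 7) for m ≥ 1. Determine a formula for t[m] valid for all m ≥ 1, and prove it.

Claim: t[m] = -m^3 − 3m^2 − 3m + 2.

Base case: t[1] = -5, and -1^3 − 3·1^2 − 3·1 + 2 = -5.
Assume t[k] = -k^3 − 3k^2 − 3k + 2.
Then t[k+1] = t[k] + (-3k^2 − 9k − 7) = (-k^3 − 3k^2 − 3k + 2) + (-3k^2 − 9k − 7) = -k^3 − 6k^2 − 12k − 5,
and -(k+1)^3 − 3·(k+1)^2 − 3·(k+1) + 2 = -k^3 − 6k^2 − 12k − 5.
Hence t[m] = -m^3 − 3m^2 − 3m + 2 for every m ≥ 1, by induction.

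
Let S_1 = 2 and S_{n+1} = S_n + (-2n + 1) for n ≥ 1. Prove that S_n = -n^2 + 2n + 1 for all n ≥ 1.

Base case: S_1 = 2, and -1^2 + 2·1 + 1 = 2.
Assume S_k = -k^2 + 2k + 1.
Then S_{k+1} = S_k + (-2k + 1) = (-k^2 + 2k + 1) + (-2k + 1) = -k^2 + 2,
and -(k+1)^2 + 2·(k+1) + 1 = -k^2 + 2.
This completes the inductive step, so S_n = -n^2 + 2n + 1 for all n ≥ 1.

S_n = -n^2 + 2n + 1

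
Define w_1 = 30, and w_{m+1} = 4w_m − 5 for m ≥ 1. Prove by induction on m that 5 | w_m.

Base case: w_1 = 30 = 5·6, so 5 | w_1.
Assume 5 | w_r, so w_r = 5t for some integer t.
Then w_{r+1} = 4w_r − 5 = 4·(5t) − 5 = 5(4t − 1), so 5 | w_{r+1}.
This completes the inductive step, so 5 | w_m for all m ≥ 1.

5 | w_m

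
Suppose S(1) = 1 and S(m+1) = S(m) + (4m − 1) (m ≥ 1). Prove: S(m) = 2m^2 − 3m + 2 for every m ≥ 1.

Base case: S(1) = 1, and 2·1^2 − 3·1 + 2 = 1.
Assume S(r) = 2r^2 − 3r + 2.
Then S(r+1) = S(r) + (4r − 1) = (2r^2 − 3r + 2) + (4r − 1) = 2r^2 + r + 1,
and 2·(r+1)^2 − 3·(r+1) + 2 = 2r^2 + r + 1.
By induction, S(m) = 2m^2 − 3m + 2 for all m ≥ 1.

S(m) = 2m^2 − 3m + 2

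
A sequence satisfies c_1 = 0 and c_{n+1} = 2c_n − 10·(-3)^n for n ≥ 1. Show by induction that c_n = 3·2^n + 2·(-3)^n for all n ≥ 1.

Base case: c_1 = 0, and 3·2^1 + 2·(-3)^1 = 6 − 6 = 0.
Assume c_m = 3·2^m + 2·(-3)^m for some m ≥ 1.
Then c_{m+1} = 2c_m − 10·(-3)^m = 2·(3·2^m + 2·(-3)^m) − 10·(-3)^m = 3·2^{m+1} + 4·(-3)^m − 10·(-3)^m = 3·2^{m+1} − 6·(-3)^m = 3·2^{m+1} + 2·(-3)^{m+1}.
This completes the inductive step, so c_n = 3·2^n + 2·(-3)^n for all n ≥ 1.

c_n = 3·2^n + 2·(-3)^n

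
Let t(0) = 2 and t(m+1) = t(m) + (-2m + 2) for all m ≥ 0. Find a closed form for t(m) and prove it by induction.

Claim: t(m) = -m^2 + 3m + 2.

Base case: t(0) = 2, and -0^2 + 3·0 + 2 = 2.
Assume t(j) = -j^2 + 3j + 2.
Then t(j+1) = t(j) + (-2j + 2) = (-j^2 + 3j + 2) + (-2j + 2) = -j^2 + j + 4,
and -(j+1)^2 + 3·(j+1) + 2 = -j^2 + j + 4.
This completes the inductive step, so t(m) = -m^2 + 3m + 2 for all m ≥ 0.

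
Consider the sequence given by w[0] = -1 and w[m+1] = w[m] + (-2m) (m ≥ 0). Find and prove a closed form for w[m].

Claim: w[m] = -m^2 + m − 1.

Base case: w[0] = -1, and -0^2 + 0 − 1 = -1.
Assume w[j] = -j^2 + j − 1.
Then w[j+1] = w[j] + (-2j) = (-j^2 + j − 1) + (-2j) = -j^2 − j − 1,
and -(j+1)^2 + (j+1) − 1 = -j^2 − j − 1.
Hence w[m] = -m^2 + m − 1 for every m ≥ 0, by induction.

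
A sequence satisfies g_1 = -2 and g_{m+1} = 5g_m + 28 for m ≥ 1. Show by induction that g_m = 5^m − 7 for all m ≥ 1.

Base case: g_1 = -2, and 5^1 − 7 = 5 − 7 = -2.
Assume g_r = 5^r − 7 for some r ≥ 1.
Then g_{r+1} = 5g_r + 28 = 5·(5^r − 7) + 28 = 5^{r+1} − 35 + 28 = 5^{r+1} − 7.
This completes the inductive step, so g_m = 5^m − 7 for all m ≥ 1.

g_m = 5^m − 7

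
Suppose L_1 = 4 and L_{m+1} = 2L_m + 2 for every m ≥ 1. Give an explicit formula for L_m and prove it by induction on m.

Claim: L_m = 3·2^m − 2.

Base case: L_1 = 4, and 3·2^1 − 2 = 6 − 2 = 4.
Assume L_k = 3·2^k − 2 for some k ≥ 1.
Then L_{k+1} = 2L_k + 2 = 2·(3·2^k − 2) + 2 = 6·2^k − 4 + 2 = 3·2^{k+1} − 2.
By induction, L_m = 3·2^m − 2 for all m ≥ 1.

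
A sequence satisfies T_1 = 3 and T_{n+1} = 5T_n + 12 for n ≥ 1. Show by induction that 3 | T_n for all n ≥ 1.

Base case: T_1 = 3 = 3·1, so 3 | T_1.
Assume 3 | T_j, so T_j = 3t for some integer t.
Then T_{j+1} = 5T_j + 12 = 5·(3t) + 12 = 3(5t + 4), so 3 | T_{j+1}.
Hence 3 | T_n for every n ≥ 1, by induction.

3 | T_n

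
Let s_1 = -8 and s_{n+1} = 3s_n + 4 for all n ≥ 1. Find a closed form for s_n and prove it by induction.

Claim: s_n = -2·3^n − 2.

Base case: s_1 = -8, and -2·3^1 − 2 = -6 − 2 = -8.
Assume s_k = -2·3^k − 2 for some k ≥ 1.
Then s_{k+1} = 3s_k + 4 = 3·(-2·3^k − 2) + 4 = -6·3^k − 6 + 4 = -2·3^{k+1} − 2.
This completes the inductive step, so s_n = -2·3^n − 2 for all n ≥ 1.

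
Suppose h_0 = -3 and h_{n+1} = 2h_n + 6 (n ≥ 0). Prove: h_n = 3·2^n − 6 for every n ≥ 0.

Base case: h_0 = -3, and 3·2^0 − 6 = 3 − 6 = -3.
Assume h_m = 3·2^m − 6 for some m ≥ 0.
Then h_{m+1} = 2h_m + 6 = 2·(3·2^m − 6) + 6 = 6·2^m − 12 + 6 = 3·2^{m+1} − 6.
Hence h_n = 3·2^n − 6 for every n ≥ 0, by induction.

h_n = 3·2^n − 6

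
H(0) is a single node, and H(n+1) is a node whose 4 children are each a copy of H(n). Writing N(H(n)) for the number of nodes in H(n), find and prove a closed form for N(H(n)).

Claim: N(H(n)) = (4^{n+1} − 1)/3.

Base case: N(H(0)) = 1, and (4^{0+1} − 1)/3 = 1.
Assume N(H(k)) = (4^{k+1} − 1)/3.
Then N(H(k+1)) = 1 + 4N(H(k)) = 1 + 4·(4^{k+1} − 1)/3 = 1 + (4^{k+2} − 4)/3 = (3 + 4^{k+2} − 4)/3 = (4^{k+2} − 1)/3.
So the formula holds for k+1, and by induction N(H(n)) = (4^{n+1} − 1)/3 for all n ≥ 0.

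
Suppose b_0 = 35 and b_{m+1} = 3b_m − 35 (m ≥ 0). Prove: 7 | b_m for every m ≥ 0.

Base case: b_0 = 35 = 7·5, so 7 | b_0.
Assume 7 | b_k, so b_k = 7t for some integer t.
Then b_{k+1} = 3b_k − 35 = 3·(7t) − 35 = 7(3t − 5), so 7 | b_{k+1}.
Hence 7 | b_m for every m ≥ 0, by induction.

7 | b_m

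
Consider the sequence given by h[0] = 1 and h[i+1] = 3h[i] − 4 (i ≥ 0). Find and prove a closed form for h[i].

Claim: h[i] = -3^i + 2.

Base case: h[0] = 1, and -3^0 + 2 = -1 + 2 = 1.
Assume h[j] = -3^j + 2 for some j ≥ 0.
Then h[j+1] = 3h[j] − 4 = 3·(-3^j + 2) − 4 = -3^{j+1} + 6 − 4 = -3^{j+1} + 2.
By induction, h[i] = -3^i + 2 for all i ≥ 0.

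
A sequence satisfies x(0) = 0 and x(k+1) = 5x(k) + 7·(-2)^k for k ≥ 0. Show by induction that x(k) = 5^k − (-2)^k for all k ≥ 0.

Base case: x(0) = 0, and 5^0 − (-2)^0 = 1 − 1 = 0.
Assume x(r) = 5^r − (-2)^r for some r ≥ 0.
Then x(r+1) = 5x(r) + 7·(-2)^r = 5·(5^r − (-2)^r) + 7·(-2)^r = 5^{r+1} − 5·(-2)^r + 7·(-2)^r = 5^{r+1} + 2·(-2)^r = 5^{r+1} − (-2)^{r+1}.
By induction, x(k) = 5^k − (-2)^k for all k ≥ 0.

x(k) = 5^k − (-2)^k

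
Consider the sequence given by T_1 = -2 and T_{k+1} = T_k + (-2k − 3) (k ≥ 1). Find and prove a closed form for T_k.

Claim: T_k = -k^2 − 2k + 1.

Base case: T_1 = -2, and -1^2 − 2·1 + 1 = -2.
Assume T_m = -m^2 − 2m + 1.
Then T_{m+1} = T_m + (-2m − 3) = (-m^2 − 2m + 1) + (-2m − 3) = -m^2 − 4m − 2,
and -(m+1)^2 − 2·(m+1) + 1 = -m^2 − 4m − 2.
This completes the inductive step, so T_k = -k^2 − 2k + 1 for all k ≥ 1.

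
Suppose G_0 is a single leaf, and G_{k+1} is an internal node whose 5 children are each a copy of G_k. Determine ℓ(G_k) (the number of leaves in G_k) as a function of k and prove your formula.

Claim: ℓ(G_k) = 5^k.

Base case: ℓ(G_0) = 1, and 5^0 = 1.
Assume ℓ(G_j) = 5^j.
Then ℓ(G_{j+1}) = 5·ℓ(G_j) = 5·5^j = 5^{j+1}.
Hence ℓ(G_k) = 5^k for every k ≥ 0, by induction.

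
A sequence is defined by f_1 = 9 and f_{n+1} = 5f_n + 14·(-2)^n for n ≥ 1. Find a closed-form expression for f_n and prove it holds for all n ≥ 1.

Claim: f_n = 5^n − 2·(-2)^n.

Base case: f_1 = 9, and 5^1 − 2·(-2)^1 = 5 + 4 = 9.
Assume f_j = 5^j − 2·(-2)^j for some j ≥ 1.
Then f_{j+1} = 5f_j + 14·(-2)^j = 5·(5^j − 2·(-2)^j) + 14·(-2)^j = 5^{j+1} − 10·(-2)^j + 14·(-2)^j = 5^{j+1} + 4·(-2)^j = 5^{j+1} − 2·(-2)^{j+1}.
This completes the inductive step, so f_n = 5^n − 2·(-2)^n for all n ≥ 1.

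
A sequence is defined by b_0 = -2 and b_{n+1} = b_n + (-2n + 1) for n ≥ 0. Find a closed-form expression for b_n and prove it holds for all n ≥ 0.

Claim: b_n = -n^2 + 2n − 2.

Base case: b_0 = -2, and -0^2 + 2·0 − 2 = -2.
Assume b_r = -r^2 + 2r − 2.
Then b_{r+1} = b_r + (-2r + 1) = (-r^2 + 2r − 2) + (-2r + 1) = -r^2 − 1,
and -(r+1)^2 + 2·(r+1) − 2 = -r^2 − 1.
By induction, b_n = -n^2 + 2n − 2 for all n ≥ 0.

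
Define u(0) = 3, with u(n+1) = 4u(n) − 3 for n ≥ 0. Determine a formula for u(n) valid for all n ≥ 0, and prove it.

Claim: u(n) = 2·4^n + 1.

Base case: u(0) = 3, and 2·4^0 + 1 = 2 + 1 = 3.
Assume u(m) = 2·4^m + 1 for some m ≥ 0.
Then u(m+1) = 4u(m) − 3 = 4·(2·4^m + 1) − 3 = 8·4^m + 4 − 3 = 2·4^{m+1} + 1.
Hence u(n) = 2·4^n + 1 for every n ≥ 0, by induction.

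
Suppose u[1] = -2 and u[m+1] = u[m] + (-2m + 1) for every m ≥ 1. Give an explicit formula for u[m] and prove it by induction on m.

Claim: u[m] = -m^2 + 2m − 3.

Base case: u[1] = -2, and -1^2 + 2·1 − 3 = -2.
Assume u[k] = -k^2 + 2k − 3.
Then u[k+1] = u[k] + (-2k + 1) = (-k^2 + 2k − 3) + (-2k + 1) = -k^2 − 2,
and -(k+1)^2 + 2·(k+1) − 3 = -k^2 − 2.
Hence u[m] = -m^2 + 2m − 3 for every m ≥ 1, by induction.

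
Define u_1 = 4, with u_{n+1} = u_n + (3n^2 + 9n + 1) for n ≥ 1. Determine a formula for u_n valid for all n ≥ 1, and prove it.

Claim: u_n = n^3 + 3n^2 − 3n + 3.

Base case: u_1 = 4, and 1^3 + 3·1^2 − 3·1 + 3 = 4.
Assume u_m = m^3 + 3m^2 − 3m + 3.
Then u_{m+1} = u_m + (3m^2 + 9m + 1) = (m^3 + 3m^2 − 3m + 3) + (3m^2 + 9m + 1) = m^3 + 6m^2 + 6m + 4,
and (m+1)^3 + 3·(m+1)^2 − 3·(m+1) + 3 = m^3 + 6m^2 + 6m + 4.
By induction, u_n = n^3 + 3n^2 − 3n + 3 for all n ≥ 1.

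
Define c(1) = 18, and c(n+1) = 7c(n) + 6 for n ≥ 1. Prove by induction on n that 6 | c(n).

Base case: c(1) = 18 = 6·3, so 6 | c(1).
Assume 6 | c(j), so c(j) = 6t for some integer t.
Then c(j+1) = 7c(j) + 6 = 7·(6t) + 6 = 6(7t + 1), so 6 | c(j+1).
By induction, 6 | c(n) for all n ≥ 1.

6 | c(n)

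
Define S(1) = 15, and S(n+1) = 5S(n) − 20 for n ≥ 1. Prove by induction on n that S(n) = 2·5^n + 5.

Base case: S(1) = 15, and 2·5^1 + 5 = 10 + 5 = 15.
Assume S(j) = 2·5^j + 5 for some j ≥ 1.
Then S(j+1) = 5S(j) − 20 = 5·(2·5^j + 5) − 20 = 10·5^j + 25 − 20 = 2·5^{j+1} + 5.
So the formula holds for j+1, and by induction S(n) = 2·5^n + 5 for all n ≥ 1.

S(n) = 2·5^n + 5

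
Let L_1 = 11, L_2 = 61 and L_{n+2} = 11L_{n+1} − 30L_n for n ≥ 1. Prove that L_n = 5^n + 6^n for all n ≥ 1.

Base cases: L_1 = 11 and 5^1 + 6^1 = 11; L_2 = 61 and 5^2 + 6^2 = 61.
Assume L_j = 5^j + 6^j for all 1 ≤ j ≤ k, where k ≥ 2.
Then L_{k+1} = 11L_k − 30L_{k−1} = 11·(5^k + 6^k) − 30·(5^{k−1} + 6^{k−1}) = (11·5 − 30)5^{k−1} + (11·6 − 30)6^{k−1} = 25·5^{k−1} + 36·6^{k−1} = 5^{k+1} + 6^{k+1}.
Hence L_n = 5^n + 6^n for every n ≥ 1, by strong induction.

L_n = 5^n + 6^n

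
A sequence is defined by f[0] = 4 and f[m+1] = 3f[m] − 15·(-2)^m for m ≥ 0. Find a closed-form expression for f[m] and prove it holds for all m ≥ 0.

Claim: f[m] = 3^m + 3·(-2)^m.

Base case: f[0] = 4, and 3^0 + 3·(-2)^0 = 1 + 3 = 4.
Assume f[r] = 3^r + 3·(-2)^r for some r ≥ 0.
Then f[r+1] = 3f[r] − 15·(-2)^r = 3·(3^r + 3·(-2)^r) − 15·(-2)^r = 3^{r+1} + 9·(-2)^r − 15·(-2)^r = 3^{r+1} − 6·(-2)^r = 3^{r+1} + 3·(-2)^{r+1}.
So the formula holds for r+1, and by induction f[m] = 3^m + 3·(-2)^m for all m ≥ 0.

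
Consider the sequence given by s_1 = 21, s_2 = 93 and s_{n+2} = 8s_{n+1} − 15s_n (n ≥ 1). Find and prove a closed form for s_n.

Claim: s_n = 3·5^n + 2·3^n.

Base cases: s_1 = 21 and 3·5^1 + 2·3^1 = 21; s_2 = 93 and 3·5^2 + 2·3^2 = 93.
Assume s_j = 3·5^j + 2·3^j for all 1 ≤ j ≤ r, where r ≥ 2.
Then s_{r+1} = 8s_r − 15s_{r−1} = 8·(3·5^r + 2·3^r) − 15·(3·5^{r−1} + 2·3^{r−1}) = 3·(8·5 − 15)5^{r−1} + 2·(8·3 − 15)3^{r−1} = 75·5^{r−1} + 18·3^{r−1} = 3·5^{r+1} + 2·3^{r+1}.
So the formula holds for r+1, and by strong induction s_n = 3·5^n + 2·3^n for all n ≥ 1.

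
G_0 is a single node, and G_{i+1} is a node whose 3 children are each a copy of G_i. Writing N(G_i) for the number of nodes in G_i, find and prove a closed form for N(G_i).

Claim: N(G_i) = (3^{i+1} − 1)/2.

Base case: N(G_0) = 1, and (3^{0+1} − 1)/2 = 1.
Assume N(G_m) = (3^{m+1} − 1)/2.
Then N(G_{m+1}) = 1 + 3N(G_m) = 1 + 3·(3^{m+1} − 1)/2 = 1 + (3^{m+2} − 3)/2 = (2 + 3^{m+2} − 3)/2 = (3^{m+2} − 1)/2.
Hence N(G_i) = (3^{i+1} − 1)/2 for every i ≥ 0, by induction.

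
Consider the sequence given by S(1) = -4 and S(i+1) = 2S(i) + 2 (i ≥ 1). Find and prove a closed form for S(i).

Claim: S(i) = -2^i − 2.

Base case: S(1) = -4, and -2^1 − 2 = -2 − 2 = -4.
Assume S(m) = -2^m − 2 for some m ≥ 1.
Then S(m+1) = 2S(m) + 2 = 2·(-2^m − 2) + 2 = -2^{m+1} − 4 + 2 = -2^{m+1} − 2.
Hence S(i) = -2^i − 2 for every i ≥ 1, by induction.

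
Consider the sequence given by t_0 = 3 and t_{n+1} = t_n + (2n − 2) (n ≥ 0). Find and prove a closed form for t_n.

Claim: t_n = n^2 − 3n + 3.

Base case: t_0 = 3, and 0^2 − 3·0 + 3 = 3.
Assume t_r = r^2 − 3r + 3.
Then t_{r+1} = t_r + (2r − 2) = (r^2 − 3r + 3) + (2r − 2) = r^2 − r + 1,
and (r+1)^2 − 3·(r+1) + 3 = r^2 − r + 1.
Hence t_n = n^2 − 3n + 3 for every n ≥ 0, by induction.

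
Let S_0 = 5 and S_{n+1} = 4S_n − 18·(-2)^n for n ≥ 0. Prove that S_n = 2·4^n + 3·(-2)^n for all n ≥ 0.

Base case: S_0 = 5, and 2·4^0 + 3·(-2)^0 = 2 + 3 = 5.
Assume S_r = 2·4^r + 3·(-2)^r for some r ≥ 0.
Then S_{r+1} = 4S_r − 18·(-2)^r = 4·(2·4^r + 3·(-2)^r) − 18·(-2)^r = 2·4^{r+1} + 12·(-2)^r − 18·(-2)^r = 2·4^{r+1} − 6·(-2)^r = 2·4^{r+1} + 3·(-2)^{r+1}.
Hence S_n = 2·4^n + 3·(-2)^n for every n ≥ 0, by induction.

S_n = 2·4^n + 3·(-2)^n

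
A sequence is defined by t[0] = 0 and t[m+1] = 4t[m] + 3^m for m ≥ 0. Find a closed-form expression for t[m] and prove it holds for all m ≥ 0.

Claim: t[m] = 4^m − 3^m.

Base case: t[0] = 0, and 4^0 − 3^0 = 1 − 1 = 0.
Assume t[k] = 4^k − 3^k for some k ≥ 0.
Then t[k+1] = 4t[k] + 3^k = 4·(4^k − 3^k) + 3^k = 4^{k+1} − 4·3^k + 3^k = 4^{k+1} − 3·3^k = 4^{k+1} − 3^{k+1}.
This completes the inductive step, so t[m] = 4^m − 3^m for all m ≥ 0.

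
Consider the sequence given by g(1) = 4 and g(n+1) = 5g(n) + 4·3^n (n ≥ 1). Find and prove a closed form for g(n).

Claim: g(n) = 2·5^n − 2·3^n.

Base case: g(1) = 4, and 2·5^1 − 2·3^1 = 10 − 6 = 4.
Assume g(m) = 2·5^m − 2·3^m for some m ≥ 1.
Then g(m+1) = 5g(m) + 4·3^m = 5·(2·5^m − 2·3^m) + 4·3^m = 2·5^{m+1} − 10·3^m + 4·3^m = 2·5^{m+1} − 6·3^m = 2·5^{m+1} − 2·3^{m+1}.
By induction, g(n) = 2·5^n − 2·3^n for all n ≥ 1.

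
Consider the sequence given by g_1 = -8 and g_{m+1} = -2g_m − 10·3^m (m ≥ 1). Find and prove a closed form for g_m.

Claim: g_m = (-2)^m − 2·3^m.

Base case: g_1 = -8, and (-2)^1 − 2·3^1 = -2 − 6 = -8.
Assume g_r = (-2)^r − 2·3^r for some r ≥ 1.
Then g_{r+1} = -2g_r − 10·3^r = -2·((-2)^r − 2·3^r) − 10·3^r = (-2)^{r+1} + 4·3^r − 10·3^r = (-2)^{r+1} − 6·3^r = (-2)^{r+1} − 2·3^{r+1}.
This completes the inductive step, so g_m = (-2)^m − 2·3^m for all m ≥ 1.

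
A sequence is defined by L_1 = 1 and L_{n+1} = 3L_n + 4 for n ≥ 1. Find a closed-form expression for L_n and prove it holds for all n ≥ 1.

Claim: L_n = 3^n − 2.

Base case: L_1 = 1, and 3^1 − 2 = 3 − 2 = 1.
Assume L_k = 3^k − 2 for some k ≥ 1.
Then L_{k+1} = 3L_k + 4 = 3·(3^k − 2) + 4 = 3^{k+1} − 6 + 4 = 3^{k+1} − 2.
So the formula holds for k+1, and by induction L_n = 3^n − 2 for all n ≥ 1.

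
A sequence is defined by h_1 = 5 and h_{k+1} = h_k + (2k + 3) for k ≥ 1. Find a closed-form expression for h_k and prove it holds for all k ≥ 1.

Claim: h_k = k^2 + 2k + 2.

Base case: h_1 = 5, and 1^2 + 2·1 + 2 = 5.
Assume h_r = r^2 + 2r + 2.
Then h_{r+1} = h_r + (2r + 3) = (r^2 + 2r + 2) + (2r + 3) = r^2 + 4r + 5,
and (r+1)^2 + 2·(r+1) + 2 = r^2 + 4r + 5.
Hence h_k = k^2 + 2k + 2 for every k ≥ 1, by induction.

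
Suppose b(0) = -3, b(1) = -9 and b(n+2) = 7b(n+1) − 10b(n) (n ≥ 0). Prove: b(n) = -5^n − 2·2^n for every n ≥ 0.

Base cases: b(0) = -3 and -5^0 − 2·2^0 = -3; b(1) = -9 and -5^1 − 2·2^1 = -9.
Assume b(j) = -5^j − 2·2^j for all 0 ≤ j ≤ r, where r ≥ 1.
Then b(r+1) = 7b(r) − 10b(r−1) = 7·(-5^r − 2·2^r) − 10·(-5^{r−1} − 2·2^{r−1}) = -(7·5 − 10)5^{r−1} − 2·(7·2 − 10)2^{r−1} = -25·5^{r−1} − 8·2^{r−1} = -5^{r+1} − 2·2^{r+1}.
By strong induction, b(n) = -5^n − 2·2^n for all n ≥ 0.

b(n) = -5^n − 2·2^n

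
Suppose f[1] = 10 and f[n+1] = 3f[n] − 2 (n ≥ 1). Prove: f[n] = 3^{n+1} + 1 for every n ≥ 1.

Base case: f[1] = 10, and 3^{1+1} + 1 = 9 + 1 = 10.
Assume f[k] = 3^{k+1} + 1 for some k ≥ 1.
Then f[k+1] = 3f[k] − 2 = 3·(3^{k+1} + 1) − 2 = 3^{k+2} + 3 − 2 = 3^{k+2} + 1.
By induction, f[n] = 3^{n+1} + 1 for all n ≥ 1.

f[n] = 3^{n+1} + 1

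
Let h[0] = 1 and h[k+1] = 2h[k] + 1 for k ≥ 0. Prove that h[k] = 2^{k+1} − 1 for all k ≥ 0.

Base case: h[0] = 1, and 2^{0+1} − 1 = 2 − 1 = 1.
Assume h[m] = 2^{m+1} − 1 for some m ≥ 0.
Then h[m+1] = 2h[m] + 1 = 2·(2^{m+1} − 1) + 1 = 2^{m+2} − 2 + 1 = 2^{m+2} − 1.
So the formula holds for m+1, and by induction h[k] = 2^{k+1} − 1 for all k ≥ 0.

h[k] = 2^{k+1} − 1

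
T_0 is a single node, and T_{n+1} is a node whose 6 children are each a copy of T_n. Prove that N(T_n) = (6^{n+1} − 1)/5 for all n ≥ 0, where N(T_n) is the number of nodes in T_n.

Base case: N(T_0) = 1, and (6^{0+1} − 1)/5 = 1.
Assume N(T_m) = (6^{m+1} − 1)/5.
Then N(T_{m+1}) = 1 + 6N(T_m) = 1 + 6·(6^{m+1} − 1)/5 = 1 + (6^{m+2} − 6)/5 = (5 + 6^{m+2} − 6)/5 = (6^{m+2} − 1)/5.
So the formula holds for m+1, and by induction N(T_n) = (6^{n+1} − 1)/5 for all n ≥ 0.

N(T_n) = (6^{n+1} − 1)/5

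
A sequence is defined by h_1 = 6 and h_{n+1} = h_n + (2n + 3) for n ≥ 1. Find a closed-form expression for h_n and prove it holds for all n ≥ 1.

Claim: h_n = n^2 + 2n + 3.

Base case: h_1 = 6, and 1^2 + 2·1 + 3 = 6.
Assume h_k = k^2 + 2k + 3.
Then h_{k+1} = h_k + (2k + 3) = (k^2 + 2k + 3) + (2k + 3) = k^2 + 4k + 6,
and (k+1)^2 + 2·(k+1) + 3 = k^2 + 4k + 6.
By induction, h_n = n^2 + 2n + 3 for all n ≥ 1.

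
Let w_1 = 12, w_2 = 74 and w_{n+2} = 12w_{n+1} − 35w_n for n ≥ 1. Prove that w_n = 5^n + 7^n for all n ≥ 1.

Base cases: w_1 = 12 and 5^1 + 7^1 = 12; w_2 = 74 and 5^2 + 7^2 = 74.
Assume w_j = 5^j + 7^j for all 1 ≤ j ≤ k, where k ≥ 2.
Then w_{k+1} = 12w_k − 35w_{k−1} = 12·(5^k + 7^k) − 35·(5^{k−1} + 7^{k−1}) = (12·5 − 35)5^{k−1} + (12·7 − 35)7^{k−1} = 25·5^{k−1} + 49·7^{k−1} = 5^{k+1} + 7^{k+1}.
This completes the inductive step, so w_n = 5^n + 7^n for all n ≥ 1.

w_n = 5^n + 7^n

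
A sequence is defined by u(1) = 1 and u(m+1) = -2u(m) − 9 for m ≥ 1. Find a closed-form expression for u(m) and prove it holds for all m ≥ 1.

Claim: u(m) = -2·(-2)^m − 3.

Base case: u(1) = 1, and -2·(-2)^1 − 3 = 4 − 3 = 1.
Assume u(j) = -2·(-2)^j − 3 for some j ≥ 1.
Then u(j+1) = -2u(j) − 9 = -2·(-2·(-2)^j − 3) − 9 = 4·(-2)^j + 6 − 9 = -2·(-2)^{j+1} − 3.
This completes the inductive step, so u(m) = -2·(-2)^m − 3 for all m ≥ 1.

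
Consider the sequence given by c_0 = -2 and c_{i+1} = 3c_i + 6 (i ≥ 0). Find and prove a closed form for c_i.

Claim: c_i = 3^i − 3.

Base case: c_0 = -2, and 3^0 − 3 = 1 − 3 = -2.
Assume c_k = 3^k − 3 for some k ≥ 0.
Then c_{k+1} = 3c_k + 6 = 3·(3^k − 3) + 6 = 3^{k+1} − 9 + 6 = 3^{k+1} − 3.
Hence c_i = 3^i − 3 for every i ≥ 0, by induction.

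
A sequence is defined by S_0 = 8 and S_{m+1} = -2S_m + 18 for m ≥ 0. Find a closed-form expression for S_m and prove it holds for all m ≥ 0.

Claim: S_m = 2·(-2)^m + 6.

Base case: S_0 = 8, and 2·(-2)^0 + 6 = 2 + 6 = 8.
Assume S_k = 2·(-2)^k + 6 for some k ≥ 0.
Then S_{k+1} = -2S_k + 18 = -2·(2·(-2)^k + 6) + 18 = -4·(-2)^k − 12 + 18 = 2·(-2)^{k+1} + 6.
This completes the inductive step, so S_m = 2·(-2)^m + 6 for all m ≥ 0.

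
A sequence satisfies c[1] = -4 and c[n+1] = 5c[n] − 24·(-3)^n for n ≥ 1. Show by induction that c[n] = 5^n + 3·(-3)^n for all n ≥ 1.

Base case: c[1] = -4, and 5^1 + 3·(-3)^1 = 5 − 9 = -4.
Assume c[r] = 5^r + 3·(-3)^r for some r ≥ 1.
Then c[r+1] = 5c[r] − 24·(-3)^r = 5·(5^r + 3·(-3)^r) − 24·(-3)^r = 5^{r+1} + 15·(-3)^r − 24·(-3)^r = 5^{r+1} − 9·(-3)^r = 5^{r+1} + 3·(-3)^{r+1}.
This completes the inductive step, so c[n] = 5^n + 3·(-3)^n for all n ≥ 1.

c[n] = 5^n + 3·(-3)^n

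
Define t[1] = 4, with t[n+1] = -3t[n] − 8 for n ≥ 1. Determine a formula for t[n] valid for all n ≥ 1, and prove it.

Claim: t[n] = -2·(-3)^n − 2.

Base case: t[1] = 4, and -2·(-3)^1 − 2 = 6 − 2 = 4.
Assume t[k] = -2·(-3)^k − 2 for some k ≥ 1.
Then t[k+1] = -3t[k] − 8 = -3·(-2·(-3)^k − 2) − 8 = 6·(-3)^k + 6 − 8 = -2·(-3)^{k+1} − 2.
By induction, t[n] = -2·(-3)^n − 2 for all n ≥ 1.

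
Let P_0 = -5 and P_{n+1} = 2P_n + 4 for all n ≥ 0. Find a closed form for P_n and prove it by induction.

Claim: P_n = -2^n − 4.

Base case: P_0 = -5, and -2^0 − 4 = -1 − 4 = -5.
Assume P_j = -2^j − 4 for some j ≥ 0.
Then P_{j+1} = 2P_j + 4 = 2·(-2^j − 4) + 4 = -2^{j+1} − 8 + 4 = -2^{j+1} − 4.
So the formula holds for j+1, and by induction P_n = -2^n − 4 for all n ≥ 0.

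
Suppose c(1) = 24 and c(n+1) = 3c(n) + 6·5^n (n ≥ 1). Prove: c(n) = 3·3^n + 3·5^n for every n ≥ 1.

Base case: c(1) = 24, and 3·3^1 + 3·5^1 = 9 + 15 = 24.
Assume c(m) = 3·3^m + 3·5^m for some m ≥ 1.
Then c(m+1) = 3c(m) + 6·5^m = 3·(3·3^m + 3·5^m) + 6·5^m = 3·3^{m+1} + 9·5^m + 6·5^m = 3·3^{m+1} + 15·5^m = 3·3^{m+1} + 3·5^{m+1}.
So the formula holds for m+1, and by induction c(n) = 3·3^n + 3·5^n for all n ≥ 1.

c(n) = 3·3^n + 3·5^n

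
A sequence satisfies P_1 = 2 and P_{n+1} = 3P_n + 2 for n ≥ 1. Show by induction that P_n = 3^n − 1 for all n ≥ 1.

Base case: P_1 = 2, and 3^1 − 1 = 3 − 1 = 2.
Assume P_j = 3^j − 1 for some j ≥ 1.
Then P_{j+1} = 3P_j + 2 = 3·(3^j − 1) + 2 = 3^{j+1} − 3 + 2 = 3^{j+1} − 1.
So the formula holds for j+1, and by induction P_n = 3^n − 1 for all n ≥ 1.

P_n = 3^n − 1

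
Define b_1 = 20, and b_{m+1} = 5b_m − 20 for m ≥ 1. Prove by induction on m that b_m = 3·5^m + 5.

Base case: b_1 = 20, and 3·5^1 + 5 = 15 + 5 = 20.
Assume b_k = 3·5^k + 5 for some k ≥ 1.
Then b_{k+1} = 5b_k − 20 = 5·(3·5^k + 5) − 20 = 15·5^k + 25 − 20 = 3·5^{k+1} + 5.
Hence b_m = 3·5^m + 5 for every m ≥ 1, by induction.

b_m = 3·5^m + 5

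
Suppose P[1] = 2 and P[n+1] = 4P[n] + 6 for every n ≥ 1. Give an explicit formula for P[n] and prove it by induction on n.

Claim: P[n] = 4^n − 2.

Base case: P[1] = 2, and 4^1 − 2 = 4 − 2 = 2.
Assume P[r] = 4^r − 2 for some r ≥ 1.
Then P[r+1] = 4P[r] + 6 = 4·(4^r − 2) + 6 = 4^{r+1} − 8 + 6 = 4^{r+1} − 2.
So the formula holds for r+1, and by induction P[n] = 4^n − 2 for all n ≥ 1.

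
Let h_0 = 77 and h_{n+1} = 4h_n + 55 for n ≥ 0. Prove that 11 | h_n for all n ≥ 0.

Base case: h_0 = 77 = 11·7, so 11 | h_0.
Assume 11 | h_m, so h_m = 11t for some integer t.
Then h_{m+1} = 4h_m + 55 = 4·(11t) + 55 = 11(4t + 5), so 11 | h_{m+1}.
By induction, 11 | h_n for all n ≥ 0.

11 | h_n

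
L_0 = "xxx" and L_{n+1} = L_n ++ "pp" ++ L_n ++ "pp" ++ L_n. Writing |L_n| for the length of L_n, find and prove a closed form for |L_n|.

Claim: |L_n| = 5·3^n − 2.

Base case: |L_0| = 3, and 5·3^0 − 2 = 3.
Assume |L_m| = 5·3^m − 2.
Then |L_{m+1}| = 3|L_m| + 4 = 3(5·3^m − 2) + 4 = 5·3^{m+1} − 6 + 4 = 5·3^{m+1} − 2.
This completes the inductive step, so |L_n| = 5·3^n − 2 for all n ≥ 0.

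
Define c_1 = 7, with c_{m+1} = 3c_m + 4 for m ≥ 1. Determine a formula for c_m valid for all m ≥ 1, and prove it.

Claim: c_m = 3^{m+1} − 2.

Base case: c_1 = 7, and 3^{1+1} − 2 = 9 − 2 = 7.
Assume c_k = 3^{k+1} − 2 for some k ≥ 1.
Then c_{k+1} = 3c_k + 4 = 3·(3^{k+1} − 2) + 4 = 3^{k+2} − 6 + 4 = 3^{k+2} − 2.
This completes the inductive step, so c_m = 3^{m+1} − 2 for all m ≥ 1.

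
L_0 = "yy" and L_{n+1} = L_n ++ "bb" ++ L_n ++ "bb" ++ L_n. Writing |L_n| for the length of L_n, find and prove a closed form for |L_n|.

Claim: |L_n| = 4·3^n − 2.

Base case: |L_0| = 2, and 4·3^0 − 2 = 2.
Assume |L_k| = 4·3^k − 2.
Then |L_{k+1}| = 3|L_k| + 4 = 3(4·3^k − 2) + 4 = 4·3^{k+1} − 6 + 4 = 4·3^{k+1} − 2.
Hence |L_n| = 4·3^n − 2 for every n ≥ 0, by induction.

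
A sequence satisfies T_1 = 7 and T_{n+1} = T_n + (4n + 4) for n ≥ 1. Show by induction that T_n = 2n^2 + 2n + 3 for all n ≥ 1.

Base case: T_1 = 7, and 2·1^2 + 2·1 + 3 = 7.
Assume T_k = 2k^2 + 2k + 3.
Then T_{k+1} = T_k + (4k + 4) = (2k^2 + 2k + 3) + (4k + 4) = 2k^2 + 6k + 7,
and 2·(k+1)^2 + 2·(k+1) + 3 = 2k^2 + 6k + 7.
Hence T_n = 2n^2 + 2n + 3 for every n ≥ 1, by induction.

T_n = 2n^2 + 2n + 3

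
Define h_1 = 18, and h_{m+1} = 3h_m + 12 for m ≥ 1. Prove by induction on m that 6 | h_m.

Base case: h_1 = 18 = 6·3, so 6 | h_1.
Assume 6 | h_k, so h_k = 6t for some integer t.
Then h_{k+1} = 3h_k + 12 = 3·(6t) + 12 = 6(3t + 2), so 6 | h_{k+1}.
By induction, 6 | h_m for all m ≥ 1.

6 | h_m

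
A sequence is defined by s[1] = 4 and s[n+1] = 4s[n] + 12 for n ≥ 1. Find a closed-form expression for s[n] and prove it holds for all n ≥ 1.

Claim: s[n] = 2·4^n − 4.

Base case: s[1] = 4, and 2·4^1 − 4 = 8 − 4 = 4.
Assume s[k] = 2·4^k − 4 for some k ≥ 1.
Then s[k+1] = 4s[k] + 12 = 4·(2·4^k − 4) + 12 = 8·4^k − 16 + 12 = 2·4^{k+1} − 4.
This completes the inductive step, so s[n] = 2·4^n − 4 for all n ≥ 1.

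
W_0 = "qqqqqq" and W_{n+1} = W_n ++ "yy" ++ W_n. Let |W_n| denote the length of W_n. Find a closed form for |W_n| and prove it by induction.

Claim: |W_n| = 2^{n+3} − 2.

Base case: |W_0| = 6, and 2^{0+3} − 2 = 6.
Assume |W_m| = 2^{m+3} − 2.
Then |W_{m+1}| = |W_m| + 2 + |W_m| = 2|W_m| + 2 = 2(2^{m+3} − 2) + 2 = 2^{m+1+3} − 4 + 2 = 2^{m+1+3} − 2.
By induction, |W_n| = 2^{n+3} − 2 for all n ≥ 0.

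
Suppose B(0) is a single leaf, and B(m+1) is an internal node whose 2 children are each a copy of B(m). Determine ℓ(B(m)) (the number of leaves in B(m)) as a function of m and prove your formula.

Claim: ℓ(B(m)) = 2^m.

Base case: ℓ(B(0)) = 1, and 2^0 = 1.
Assume ℓ(B(r)) = 2^r.
Then ℓ(B(r+1)) = 2·ℓ(B(r)) = 2·2^r = 2^{r+1}.
So the formula holds for r+1, and by induction ℓ(B(m)) = 2^m for all m ≥ 0.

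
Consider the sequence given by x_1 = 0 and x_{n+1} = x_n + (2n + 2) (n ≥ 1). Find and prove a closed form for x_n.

Claim: x_n = n^2 + n − 2.

Base case: x_1 = 0, and 1^2 + 1 − 2 = 0.
Assume x_r = r^2 + r − 2.
Then x_{r+1} = x_r + (2r + 2) = (r^2 + r − 2) + (2r + 2) = r^2 + 3r,
and (r+1)^2 + (r+1) − 2 = r^2 + 3r.
This completes the inductive step, so x_n = n^2 + n − 2 for all n ≥ 1.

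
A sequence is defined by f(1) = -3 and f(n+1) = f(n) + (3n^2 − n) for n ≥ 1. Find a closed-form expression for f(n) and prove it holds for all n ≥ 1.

Claim: f(n) = n^3 − 2n^2 + n − 3.

Base case: f(1) = -3, and 1^3 − 2·1^2 + 1 − 3 = -3.
Assume f(j) = j^3 − 2j^2 + j − 3.
Then f(j+1) = f(j) + (3j^2 − j) = (j^3 − 2j^2 + j − 3) + (3j^2 − j) = j^3 + j^2 − 3,
and (j+1)^3 − 2·(j+1)^2 + (j+1) − 3 = j^3 + j^2 − 3.
Hence f(n) = n^3 − 2n^2 + n − 3 for every n ≥ 1, by induction.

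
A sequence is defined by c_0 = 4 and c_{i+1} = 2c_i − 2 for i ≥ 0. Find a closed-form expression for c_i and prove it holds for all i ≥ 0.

Claim: c_i = 2^{i+1} + 2.

Base case: c_0 = 4, and 2^{0+1} + 2 = 2 + 2 = 4.
Assume c_m = 2^{m+1} + 2 for some m ≥ 0.
Then c_{m+1} = 2c_m − 2 = 2·(2^{m+1} + 2) − 2 = 2^{m+2} + 4 − 2 = 2^{m+2} + 2.
By induction, c_i = 2^{i+1} + 2 for all i ≥ 0.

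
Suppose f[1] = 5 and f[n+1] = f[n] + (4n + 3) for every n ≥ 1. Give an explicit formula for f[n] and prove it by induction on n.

Claim: f[n] = 2n^2 + n + 2.

Base case: f[1] = 5, and 2·1^2 + 1 + 2 = 5.
Assume f[j] = 2j^2 + j + 2.
Then f[j+1] = f[j] + (4j + 3) = (2j^2 + j + 2) + (4j + 3) = 2j^2 + 5j + 5,
and 2·(j+1)^2 + (j+1) + 2 = 2j^2 + 5j + 5.
By induction, f[n] = 2n^2 + n + 2 for all n ≥ 1.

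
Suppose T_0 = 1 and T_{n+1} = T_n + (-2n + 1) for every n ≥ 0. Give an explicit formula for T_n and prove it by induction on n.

Claim: T_n = -n^2 + 2n + 1.

Base case: T_0 = 1, and -0^2 + 2·0 + 1 = 1.
Assume T_r = -r^2 + 2r + 1.
Then T_{r+1} = T_r + (-2r + 1) = (-r^2 + 2r + 1) + (-2r + 1) = -r^2 + 2,
and -(r+1)^2 + 2·(r+1) + 1 = -r^2 + 2.
By induction, T_n = -n^2 + 2n + 1 for all n ≥ 0.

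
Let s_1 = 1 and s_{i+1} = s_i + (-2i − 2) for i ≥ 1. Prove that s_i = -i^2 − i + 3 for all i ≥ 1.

Base case: s_1 = 1, and -1^2 − 1 + 3 = 1.
Assume s_m = -m^2 − m + 3.
Then s_{m+1} = s_m + (-2m − 2) = (-m^2 − m + 3) + (-2m − 2) = -m^2 − 3m + 1,
and -(m+1)^2 − (m+1) + 3 = -m^2 − 3m + 1.
This completes the inductive step, so s_i = -i^2 − i + 3 for all i ≥ 1.

s_i = -i^2 − i + 3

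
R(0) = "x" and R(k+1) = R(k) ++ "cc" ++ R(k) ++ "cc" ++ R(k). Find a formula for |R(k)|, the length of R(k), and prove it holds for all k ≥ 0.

Claim: |R(k)| = 3^{k+1} − 2.

Base case: |R(0)| = 1, and 3^{0+1} − 2 = 1.
Assume |R(m)| = 3^{m+1} − 2.
Then |R(m+1)| = 3|R(m)| + 4 = 3(3^{m+1} − 2) + 4 = 3^{m+2} − 6 + 4 = 3^{m+2} − 2.
By induction, |R(k)| = 3^{k+1} − 2 for all k ≥ 0.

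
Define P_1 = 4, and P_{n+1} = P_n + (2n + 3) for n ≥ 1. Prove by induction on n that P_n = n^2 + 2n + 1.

Base case: P_1 = 4, and 1^2 + 2·1 + 1 = 4.
Assume P_k = k^2 + 2k + 1.
Then P_{k+1} = P_k + (2k + 3) = (k^2 + 2k + 1) + (2k + 3) = k^2 + 4k + 4,
and (k+1)^2 + 2·(k+1) + 1 = k^2 + 4k + 4.
This completes the inductive step, so P_n = n^2 + 2n + 1 for all n ≥ 1.

P_n = n^2 + 2n + 1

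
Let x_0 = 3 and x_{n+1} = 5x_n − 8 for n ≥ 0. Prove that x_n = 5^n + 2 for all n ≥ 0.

Base case: x_0 = 3, and 5^0 + 2 = 1 + 2 = 3.
Assume x_m = 5^m + 2 for some m ≥ 0.
Then x_{m+1} = 5x_m − 8 = 5·(5^m + 2) − 8 = 5^{m+1} + 10 − 8 = 5^{m+1} + 2.
By induction, x_n = 5^n + 2 for all n ≥ 0.

x_n = 5^n + 2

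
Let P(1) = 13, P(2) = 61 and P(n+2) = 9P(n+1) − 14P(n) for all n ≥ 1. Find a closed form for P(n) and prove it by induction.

Claim: P(n) = 3·2^n + 7^n.

Base cases: P(1) = 13 and 3·2^1 + 7^1 = 13; P(2) = 61 and 3·2^2 + 7^2 = 61.
Assume P(j) = 3·2^j + 7^j for all 1 ≤ j ≤ m, where m ≥ 2.
Then P(m+1) = 9P(m) − 14P(m−1) = 9·(3·2^m + 7^m) − 14·(3·2^{m−1} + 7^{m−1}) = 3·(9·2 − 14)2^{m−1} + (9·7 − 14)7^{m−1} = 12·2^{m−1} + 49·7^{m−1} = 3·2^{m+1} + 7^{m+1}.
By strong induction, P(n) = 3·2^n + 7^n for all n ≥ 1.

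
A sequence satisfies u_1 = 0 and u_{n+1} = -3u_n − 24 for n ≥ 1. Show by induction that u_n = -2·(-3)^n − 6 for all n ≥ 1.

Base case: u_1 = 0, and -2·(-3)^1 − 6 = 6 − 6 = 0.
Assume u_r = -2·(-3)^r − 6 for some r ≥ 1.
Then u_{r+1} = -3u_r − 24 = -3·(-2·(-3)^r − 6) − 24 = 6·(-3)^r + 18 − 24 = -2·(-3)^{r+1} − 6.
This completes the inductive step, so u_n = -2·(-3)^n − 6 for all n ≥ 1.

u_n = -2·(-3)^n − 6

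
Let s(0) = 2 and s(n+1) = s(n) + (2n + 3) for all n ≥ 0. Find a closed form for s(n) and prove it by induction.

Claim: s(n) = n^2 + 2n + 2.

Base case: s(0) = 2, and 0^2 + 2·0 + 2 = 2.
Assume s(k) = k^2 + 2k + 2.
Then s(k+1) = s(k) + (2k + 3) = (k^2 + 2k + 2) + (2k + 3) = k^2 + 4k + 5,
and (k+1)^2 + 2·(k+1) + 2 = k^2 + 4k + 5.
By induction, s(n) = n^2 + 2n + 2 for all n ≥ 0.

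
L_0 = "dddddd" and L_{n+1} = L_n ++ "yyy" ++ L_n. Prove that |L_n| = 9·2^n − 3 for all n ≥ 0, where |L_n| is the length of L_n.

Base case: |L_0| = 6, and 9·2^0 − 3 = 6.
Assume |L_m| = 9·2^m − 3.
Then |L_{m+1}| = |L_m| + 3 + |L_m| = 2|L_m| + 3 = 2(9·2^m − 3) + 3 = 9·2^{m+1} − 6 + 3 = 9·2^{m+1} − 3.
Hence |L_n| = 9·2^n − 3 for every n ≥ 0, by induction.

|L_n| = 9·2^n − 3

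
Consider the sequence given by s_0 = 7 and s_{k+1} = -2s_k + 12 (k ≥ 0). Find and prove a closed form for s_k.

Claim: s_k = 3·(-2)^k + 4.

Base case: s_0 = 7, and 3·(-2)^0 + 4 = 3 + 4 = 7.
Assume s_m = 3·(-2)^m + 4 for some m ≥ 0.
Then s_{m+1} = -2s_m + 12 = -2·(3·(-2)^m + 4) + 12 = -6·(-2)^m − 8 + 12 = 3·(-2)^{m+1} + 4.
Hence s_k = 3·(-2)^k + 4 for every k ≥ 0, by induction.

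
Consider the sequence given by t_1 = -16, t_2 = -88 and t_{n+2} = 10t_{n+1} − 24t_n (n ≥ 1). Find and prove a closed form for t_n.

Claim: t_n = -4^n − 2·6^n.

Base cases: t_1 = -16 and -4^1 − 2·6^1 = -16; t_2 = -88 and -4^2 − 2·6^2 = -88.
Assume t_j = -4^j − 2·6^j for all 1 ≤ j ≤ r, where r ≥ 2.
Then t_{r+1} = 10t_r − 24t_{r−1} = 10·(-4^r − 2·6^r) − 24·(-4^{r−1} − 2·6^{r−1}) = -(10·4 − 24)4^{r−1} − 2·(10·6 − 24)6^{r−1} = -16·4^{r−1} − 72·6^{r−1} = -4^{r+1} − 2·6^{r+1}.
By strong induction, t_n = -4^n − 2·6^n for all n ≥ 1.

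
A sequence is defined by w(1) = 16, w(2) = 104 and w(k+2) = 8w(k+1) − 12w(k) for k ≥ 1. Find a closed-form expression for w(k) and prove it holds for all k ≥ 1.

Claim: w(k) = 3·6^k − 2^k.

Base cases: w(1) = 16 and 3·6^1 − 2^1 = 16; w(2) = 104 and 3·6^2 − 2^2 = 104.
Assume w(i) = 3·6^i − 2^i for all 1 ≤ i ≤ j, where j ≥ 2.
Then w(j+1) = 8w(j) − 12w(j−1) = 8·(3·6^j − 2^j) − 12·(3·6^{j−1} − 2^{j−1}) = 3·(8·6 − 12)6^{j−1} − (8·2 − 12)2^{j−1} = 108·6^{j−1} − 4·2^{j−1} = 3·6^{j+1} − 2^{j+1}.
By strong induction, w(k) = 3·6^k − 2^k for all k ≥ 1.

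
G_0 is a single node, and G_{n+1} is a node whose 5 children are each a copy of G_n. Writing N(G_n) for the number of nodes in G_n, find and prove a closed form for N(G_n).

Claim: N(G_n) = (5^{n+1} − 1)/4.

Base case: N(G_0) = 1, and (5^{0+1} − 1)/4 = 1.
Assume N(G_r) = (5^{r+1} − 1)/4.
Then N(G_{r+1}) = 1 + 5N(G_r) = 1 + 5·(5^{r+1} − 1)/4 = 1 + (5^{r+2} − 5)/4 = (4 + 5^{r+2} − 5)/4 = (5^{r+2} − 1)/4.
So the formula holds for r+1, and by induction N(G_n) = (5^{n+1} − 1)/4 for all n ≥ 0.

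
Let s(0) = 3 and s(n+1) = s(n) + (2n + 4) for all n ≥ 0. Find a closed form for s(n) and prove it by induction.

Claim: s(n) = n^2 + 3n + 3.

Base case: s(0) = 3, and 0^2 + 3·0 + 3 = 3.
Assume s(j) = j^2 + 3j + 3.
Then s(j+1) = s(j) + (2j + 4) = (j^2 + 3j + 3) + (2j + 4) = j^2 + 5j + 7,
and (j+1)^2 + 3·(j+1) + 3 = j^2 + 5j + 7.
Hence s(n) = n^2 + 3n + 3 for every n ≥ 0, by induction.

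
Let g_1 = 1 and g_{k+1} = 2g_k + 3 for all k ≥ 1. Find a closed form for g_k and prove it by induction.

Claim: g_k = 2^{k+1} − 3.

Base case: g_1 = 1, and 2^{1+1} − 3 = 4 − 3 = 1.
Assume g_r = 2^{r+1} − 3 for some r ≥ 1.
Then g_{r+1} = 2g_r + 3 = 2·(2^{r+1} − 3) + 3 = 2^{r+2} − 6 + 3 = 2^{r+2} − 3.
This completes the inductive step, so g_k = 2^{k+1} − 3 for all k ≥ 1.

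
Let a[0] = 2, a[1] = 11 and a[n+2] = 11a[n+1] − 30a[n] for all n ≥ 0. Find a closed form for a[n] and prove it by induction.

Claim: a[n] = 5^n + 6^n.

Base cases: a[0] = 2 and 5^0 + 6^0 = 2; a[1] = 11 and 5^1 + 6^1 = 11.
Assume a[j] = 5^j + 6^j for all 0 ≤ j ≤ m, where m ≥ 1.
Then a[m+1] = 11a[m] − 30a[m−1] = 11·(5^m + 6^m) − 30·(5^{m−1} + 6^{m−1}) = (11·5 − 30)5^{m−1} + (11·6 − 30)6^{m−1} = 25·5^{m−1} + 36·6^{m−1} = 5^{m+1} + 6^{m+1}.
By strong induction, a[n] = 5^n + 6^n for all n ≥ 0.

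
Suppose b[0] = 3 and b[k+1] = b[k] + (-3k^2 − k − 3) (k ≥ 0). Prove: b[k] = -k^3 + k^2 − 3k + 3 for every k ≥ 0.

Base case: b[0] = 3, and -0^3 + 0^2 − 3·0 + 3 = 3.
Assume b[j] = -j^3 + j^2 − 3j + 3.
Then b[j+1] = b[j] + (-3j^2 − j − 3) = (-j^3 + j^2 − 3j + 3) + (-3j^2 − j − 3) = -j^3 − 2j^2 − 4j,
and -(j+1)^3 + (j+1)^2 − 3·(j+1) + 3 = -j^3 − 2j^2 − 4j.
This completes the inductive step, so b[k] = -k^3 + k^2 − 3k + 3 for all k ≥ 0.

b[k] = -k^3 + k^2 − 3k + 3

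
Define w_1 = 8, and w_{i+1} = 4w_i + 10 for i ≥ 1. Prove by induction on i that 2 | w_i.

Base case: w_1 = 8 = 2·4, so 2 | w_1.
Assume 2 | w_r, so w_r = 2t for some integer t.
Then w_{r+1} = 4w_r + 10 = 4·(2t) + 10 = 2(4t + 5), so 2 | w_{r+1}.
By induction, 2 | w_i for all i ≥ 1.

2 | w_i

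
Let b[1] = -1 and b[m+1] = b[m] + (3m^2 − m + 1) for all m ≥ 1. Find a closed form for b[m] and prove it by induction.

Claim: b[m] = m^3 − 2m^2 + 2m − 2.

Base case: b[1] = -1, and 1^3 − 2·1^2 + 2·1 − 2 = -1.
Assume b[r] = r^3 − 2r^2 + 2r − 2.
Then b[r+1] = b[r] + (3r^2 − r + 1) = (r^3 − 2r^2 + 2r − 2) + (3r^2 − r + 1) = r^3 + r^2 + r − 1,
and (r+1)^3 − 2·(r+1)^2 + 2·(r+1) − 2 = r^3 + r^2 + r − 1.
This completes the inductive step, so b[m] = m^3 − 2m^2 + 2m − 2 for all m ≥ 1.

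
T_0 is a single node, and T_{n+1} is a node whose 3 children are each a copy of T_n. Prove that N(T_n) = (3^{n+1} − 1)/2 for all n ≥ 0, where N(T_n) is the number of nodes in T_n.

Base case: N(T_0) = 1, and (3^{0+1} − 1)/2 = 1.
Assume N(T_j) = (3^{j+1} − 1)/2.
Then N(T_{j+1}) = 1 + 3N(T_j) = 1 + 3·(3^{j+1} − 1)/2 = 1 + (3^{j+2} − 3)/2 = (2 + 3^{j+2} − 3)/2 = (3^{j+2} − 1)/2.
This completes the inductive step, so N(T_n) = (3^{n+1} − 1)/2 for all n ≥ 0.

N(T_n) = (3^{n+1} − 1)/2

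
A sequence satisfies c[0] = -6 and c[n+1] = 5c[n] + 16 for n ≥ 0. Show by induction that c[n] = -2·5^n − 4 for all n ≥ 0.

Base case: c[0] = -6, and -2·5^0 − 4 = -2 − 4 = -6.
Assume c[k] = -2·5^k − 4 for some k ≥ 0.
Then c[k+1] = 5c[k] + 16 = 5·(-2·5^k − 4) + 16 = -10·5^k − 20 + 16 = -2·5^{k+1} − 4.
So the formula holds for k+1, and by induction c[n] = -2·5^n − 4 for all n ≥ 0.

c[n] = -2·5^n − 4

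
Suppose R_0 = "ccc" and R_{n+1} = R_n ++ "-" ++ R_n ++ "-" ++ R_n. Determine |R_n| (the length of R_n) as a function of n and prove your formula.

Claim: |R_n| = 4·3^n − 1.

Base case: |R_0| = 3, and 4·3^0 − 1 = 3.
Assume |R_r| = 4·3^r − 1.
Then |R_{r+1}| = 3|R_r| + 2 = 3(4·3^r − 1) + 2 = 4·3^{r+1} − 3 + 2 = 4·3^{r+1} − 1.
So the formula holds for r+1, and by induction |R_n| = 4·3^n − 1 for all n ≥ 0.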